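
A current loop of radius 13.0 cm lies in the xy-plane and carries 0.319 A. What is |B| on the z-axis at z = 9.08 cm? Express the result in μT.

On the axis of a circular loop, B = μ₀IR² / [2(R²+z²)^(3/2)].
R² + z² = (0.13)² + (0.0908)² = 0.02514 m², and (R²+z²)^(3/2) = 3.99×10⁻³ m³.
B = (4π×10⁻⁷ × 0.319 × 0.0169) / (2 × 3.99×10⁻³) = 8.50×10⁻⁷ T.

B ≈ 0.850 μT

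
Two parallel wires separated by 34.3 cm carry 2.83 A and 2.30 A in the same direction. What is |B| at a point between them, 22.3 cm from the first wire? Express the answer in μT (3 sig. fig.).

B ≈ 1.30 μT

Each long wire gives B = μ₀I/(2πd). Distances are d₁ = 0.223 m and d₂ = 0.12 m.
B₁ = 2.54×10⁻⁶ T, B₂ = 3.83×10⁻⁶ T.
Between parallel currents the two contributions point in opposite directions, so they subtract. B = |B₁ − B₂| = |2.54×10⁻⁶ − 3.83×10⁻⁶| = 1.30×10⁻⁶ T.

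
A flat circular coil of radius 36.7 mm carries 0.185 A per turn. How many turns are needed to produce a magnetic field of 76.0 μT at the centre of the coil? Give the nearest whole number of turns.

N = 24

For an N-turn coil, B = Nμ₀I/(2R). A single turn gives B₁ = 3.17×10⁻⁶ T with R = 0.0367 m.
N = B/B₁ = 7.60×10⁻⁵ / 3.17×10⁻⁶ = 24.00.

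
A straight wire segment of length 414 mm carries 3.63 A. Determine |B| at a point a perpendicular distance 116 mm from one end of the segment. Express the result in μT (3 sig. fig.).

B ≈ 3.01 μT

For a finite straight segment, B = (μ₀I/4πd)(sinθ₁ + sinθ₂), where θ₁, θ₂ are the angles from the perpendicular to each end.
The perpendicular foot is at one end, so the two end-offsets along the wire are 0 and L = 0.414 m.
sinθ₁ = 0/√(0²+0.116²) = 0.0000; sinθ₂ = 0.414/√(0.414²+0.116²) = 0.9629.
B = (4π×10⁻⁷ × 3.63) / (4π × 0.116) × (0.0000 + 0.9629) = 3.01×10⁻⁶ T.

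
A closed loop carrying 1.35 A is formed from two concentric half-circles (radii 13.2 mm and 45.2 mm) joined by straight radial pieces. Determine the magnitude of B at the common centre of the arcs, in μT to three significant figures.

B ≈ 22.7 μT

The radial connectors point toward the centre, so dl × r̂ = 0 and they contribute nothing.
Each semicircle gives μ₀I/(4R): inner arc 3.21×10⁻⁵ T, outer arc 9.38×10⁻⁶ T.
The two arcs carry current in opposite angular senses, so their fields oppose: B = |3.21×10⁻⁵ − 9.38×10⁻⁶| = 2.27×10⁻⁵ T.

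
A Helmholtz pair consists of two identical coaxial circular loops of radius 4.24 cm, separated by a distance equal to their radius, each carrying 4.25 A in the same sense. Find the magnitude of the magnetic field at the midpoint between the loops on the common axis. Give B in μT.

Each loop contributes B = μ₀IR²/[2(R²+z²)^(3/2)] on the axis, with z measured from that loop.
Loop 1 (z = 0.0212 m): B₁ = 4.51×10⁻⁵ T. Loop 2 (z = 0.0212 m): B₂ = 4.51×10⁻⁵ T.
The fields add: B = B₁ + B₂ = 9.01×10⁻⁵ T.

B ≈ 90.1 μT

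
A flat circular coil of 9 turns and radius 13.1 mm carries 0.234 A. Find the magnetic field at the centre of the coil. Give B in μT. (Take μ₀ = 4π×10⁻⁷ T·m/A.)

B ≈ 101 μT

For an N-turn flat coil, B = Nμ₀I/(2R) with R = 0.0131 m.
B = 9 × 1.12×10⁻⁵ T = 1.01×10⁻⁴ T.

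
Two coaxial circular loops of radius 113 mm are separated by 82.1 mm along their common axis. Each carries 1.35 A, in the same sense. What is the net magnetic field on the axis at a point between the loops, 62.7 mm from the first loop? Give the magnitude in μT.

Each loop contributes B = μ₀IR²/[2(R²+z²)^(3/2)] on the axis, with z measured from that loop.
Loop 1 (z = 0.0627 m): B₁ = 5.02×10⁻⁶ T. Loop 2 (z = 0.0194 m): B₂ = 7.19×10⁻⁶ T.
The fields add: B = B₁ + B₂ = 1.22×10⁻⁵ T.

B ≈ 12.2 μT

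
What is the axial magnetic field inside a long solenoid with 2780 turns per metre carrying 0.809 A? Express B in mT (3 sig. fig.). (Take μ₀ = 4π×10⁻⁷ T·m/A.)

B ≈ 2.83 mT

Inside a long solenoid, B = μ₀nI with n = 2780 turns/m.
B = 4π×10⁻⁷ × 2780 × 0.809 = 2.83×10⁻³ T.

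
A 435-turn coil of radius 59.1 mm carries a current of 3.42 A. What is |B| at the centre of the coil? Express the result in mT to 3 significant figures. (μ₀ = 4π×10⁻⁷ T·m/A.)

B ≈ 15.8 mT

For an N-turn flat coil, B = Nμ₀I/(2R) with R = 0.0591 m.
B = 435 × 3.64×10⁻⁵ T = 1.58×10⁻² T.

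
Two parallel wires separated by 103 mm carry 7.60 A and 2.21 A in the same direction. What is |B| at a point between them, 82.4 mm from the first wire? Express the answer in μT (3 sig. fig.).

B ≈ 3.01 μT

Each long wire gives B = μ₀I/(2πd). Distances are d₁ = 0.0824 m and d₂ = 0.0206 m.
B₁ = 1.84×10⁻⁵ T, B₂ = 2.15×10⁻⁵ T.
Between parallel currents the two contributions point in opposite directions, so they subtract. B = |B₁ − B₂| = |1.84×10⁻⁵ − 2.15×10⁻⁵| = 3.01×10⁻⁶ T.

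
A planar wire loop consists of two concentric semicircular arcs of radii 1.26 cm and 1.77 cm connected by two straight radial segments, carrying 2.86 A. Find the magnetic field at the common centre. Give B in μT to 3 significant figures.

The radial connectors point toward the centre, so dl × r̂ = 0 and they contribute nothing.
Each semicircle gives μ₀I/(4R): inner arc 7.13×10⁻⁵ T, outer arc 5.08×10⁻⁵ T.
The two arcs carry current in opposite angular senses, so their fields oppose: B = |7.13×10⁻⁵ − 5.08×10⁻⁵| = 2.05×10⁻⁵ T.

B ≈ 20.5 μT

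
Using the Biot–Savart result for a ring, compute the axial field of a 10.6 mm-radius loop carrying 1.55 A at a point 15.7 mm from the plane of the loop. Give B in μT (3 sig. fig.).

On the axis of a circular loop, B = μ₀IR² / [2(R²+z²)^(3/2)].
R² + z² = (0.0106)² + (0.0157)² = 0.0003588 m², and (R²+z²)^(3/2) = 6.80×10⁻⁶ m³.
B = (4π×10⁻⁷ × 1.55 × 0.0001124) / (2 × 6.80×10⁻⁶) = 1.61×10⁻⁵ T.

B ≈ 16.1 μT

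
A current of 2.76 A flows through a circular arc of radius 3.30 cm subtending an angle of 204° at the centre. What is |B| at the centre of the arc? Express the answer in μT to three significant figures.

B ≈ 29.8 μT

The Biot–Savart field of a circular arc at its centre is B = μ₀Iφ/(4πR), with φ = 3.56 rad.
B = (4π×10⁻⁷ × 2.76 × 3.56) / (4π × 0.033) = 2.98×10⁻⁵ T.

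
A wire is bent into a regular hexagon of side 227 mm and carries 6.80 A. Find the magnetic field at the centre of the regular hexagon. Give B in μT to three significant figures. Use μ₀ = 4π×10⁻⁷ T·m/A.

Each side is a finite straight segment at perpendicular distance d = a/(2 tan(π/6)) = 0.1966 m from the centre, with end-angles ±π/6.
One side contributes B₁ = (μ₀I/4πd)·2 sin(π/6) = 3.46×10⁻⁶ T.
All 6 sides add in the same direction: B = 6 × 3.46×10⁻⁶ = 2.08×10⁻⁵ T.

B ≈ 20.8 μT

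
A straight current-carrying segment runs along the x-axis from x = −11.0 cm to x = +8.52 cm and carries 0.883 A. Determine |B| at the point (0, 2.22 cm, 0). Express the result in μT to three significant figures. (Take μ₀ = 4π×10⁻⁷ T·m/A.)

For a finite straight segment, B = (μ₀I/4πd)(sinθ₁ + sinθ₂), where θ₁, θ₂ are the angles from the perpendicular to each end.
The perpendicular distance is d = 0.0222 m; the end-offsets along the wire are a = 0.11 m and b = 0.0852 m.
sinθ₁ = 0.11/√(0.11²+0.0222²) = 0.9802; sinθ₂ = 0.0852/√(0.0852²+0.0222²) = 0.9677.
B = (4π×10⁻⁷ × 0.883) / (4π × 0.0222) × (0.9802 + 0.9677) = 7.75×10⁻⁶ T.

B ≈ 7.75 μT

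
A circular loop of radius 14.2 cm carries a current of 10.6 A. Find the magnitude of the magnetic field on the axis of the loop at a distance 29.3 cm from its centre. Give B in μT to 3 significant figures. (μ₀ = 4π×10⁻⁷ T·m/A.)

On the axis of a circular loop, B = μ₀IR² / [2(R²+z²)^(3/2)].
R² + z² = (0.142)² + (0.293)² = 0.106 m², and (R²+z²)^(3/2) = 3.45×10⁻² m³.
B = (4π×10⁻⁷ × 10.6 × 0.02016) / (2 × 3.45×10⁻²) = 3.89×10⁻⁶ T.

B ≈ 3.89 μT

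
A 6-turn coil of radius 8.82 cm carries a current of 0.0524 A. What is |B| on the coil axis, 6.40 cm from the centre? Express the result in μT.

For an N-turn flat coil, B = Nμ₀IR²/[2(R²+z²)^(3/2)] with R = 0.0882 m, z = 0.064 m.
B = 6 × 1.98×10⁻⁷ T = 1.19×10⁻⁶ T.

B ≈ 1.19 μT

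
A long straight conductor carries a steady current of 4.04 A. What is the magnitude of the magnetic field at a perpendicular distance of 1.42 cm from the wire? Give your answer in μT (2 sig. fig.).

B ≈ 57 μT

For an infinitely long straight wire, B = μ₀I/(2πd).
B = (4π×10⁻⁷ × 4.04) / (2π × 0.0142) = 5.69×10⁻⁵ T.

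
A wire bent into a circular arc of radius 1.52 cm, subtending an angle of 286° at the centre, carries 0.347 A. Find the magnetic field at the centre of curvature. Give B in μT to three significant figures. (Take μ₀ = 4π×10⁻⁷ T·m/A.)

The Biot–Savart field of a circular arc at its centre is B = μ₀Iφ/(4πR), with φ = 4.992 rad.
B = (4π×10⁻⁷ × 0.347 × 4.992) / (4π × 0.0152) = 1.14×10⁻⁵ T.

B ≈ 11.4 μT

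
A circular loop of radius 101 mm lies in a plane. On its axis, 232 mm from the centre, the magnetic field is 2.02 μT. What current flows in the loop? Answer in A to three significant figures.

On the axis of a loop, B = μ₀IR²/[2(R²+z²)^(3/2)], so I = 2B(R²+z²)^(3/2)/(μ₀R²).
R² + z² = 0.0102 + 0.05382 = 0.06402 m²; raised to 3/2 gives 1.62×10⁻² m³.
I = 2 × 2.02×10⁻⁶ × 1.62×10⁻² / (1.26×10⁻⁶ × 0.0102) = 5.11 A.

I ≈ 5.11 A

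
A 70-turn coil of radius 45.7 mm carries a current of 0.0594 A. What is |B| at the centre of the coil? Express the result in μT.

B ≈ 57.2 μT

For an N-turn flat coil, B = Nμ₀I/(2R) with R = 0.0457 m.
B = 70 × 8.17×10⁻⁷ T = 5.72×10⁻⁵ T.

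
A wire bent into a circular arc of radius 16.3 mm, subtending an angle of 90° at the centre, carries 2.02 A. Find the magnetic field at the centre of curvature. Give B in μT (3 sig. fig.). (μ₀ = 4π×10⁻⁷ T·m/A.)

The Biot–Savart field of a circular arc at its centre is B = μ₀Iφ/(4πR), with φ = 1.571 rad.
B = (4π×10⁻⁷ × 2.02 × 1.571) / (4π × 0.0163) = 1.95×10⁻⁵ T.

B ≈ 19.5 μT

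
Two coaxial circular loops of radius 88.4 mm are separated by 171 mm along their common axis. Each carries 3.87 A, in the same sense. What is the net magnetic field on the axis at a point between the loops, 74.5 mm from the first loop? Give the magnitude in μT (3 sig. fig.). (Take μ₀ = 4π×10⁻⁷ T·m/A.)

B ≈ 20.8 μT

Each loop contributes B = μ₀IR²/[2(R²+z²)^(3/2)] on the axis, with z measured from that loop.
Loop 1 (z = 0.0745 m): B₁ = 1.23×10⁻⁵ T. Loop 2 (z = 0.0965 m): B₂ = 8.48×10⁻⁶ T.
The fields add: B = B₁ + B₂ = 2.08×10⁻⁵ T.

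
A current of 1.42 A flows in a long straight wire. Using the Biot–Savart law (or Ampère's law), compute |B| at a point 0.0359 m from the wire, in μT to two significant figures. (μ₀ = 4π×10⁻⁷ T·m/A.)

For an infinitely long straight wire, B = μ₀I/(2πd).
B = (4π×10⁻⁷ × 1.42) / (2π × 0.0359) = 7.91×10⁻⁶ T.

B ≈ 7.9 μT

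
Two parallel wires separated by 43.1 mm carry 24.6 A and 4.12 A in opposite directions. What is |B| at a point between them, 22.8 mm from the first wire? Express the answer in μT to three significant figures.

Each long wire gives B = μ₀I/(2πd). Distances are d₁ = 0.0228 m and d₂ = 0.0203 m.
B₁ = 2.16×10⁻⁴ T, B₂ = 4.06×10⁻⁵ T.
Between antiparallel currents both contributions point the same way, so they add. B = B₁ + B₂ = 2.16×10⁻⁴ + 4.06×10⁻⁵ = 2.56×10⁻⁴ T.

B ≈ 256 μT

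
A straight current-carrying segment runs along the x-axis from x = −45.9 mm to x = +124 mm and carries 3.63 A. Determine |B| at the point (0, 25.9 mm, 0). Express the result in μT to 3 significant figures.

B ≈ 25.9 μT

For a finite straight segment, B = (μ₀I/4πd)(sinθ₁ + sinθ₂), where θ₁, θ₂ are the angles from the perpendicular to each end.
The perpendicular distance is d = 0.0259 m; the end-offsets along the wire are a = 0.0459 m and b = 0.124 m.
sinθ₁ = 0.0459/√(0.0459²+0.0259²) = 0.8709; sinθ₂ = 0.124/√(0.124²+0.0259²) = 0.9789.
B = (4π×10⁻⁷ × 3.63) / (4π × 0.0259) × (0.8709 + 0.9789) = 2.59×10⁻⁵ T.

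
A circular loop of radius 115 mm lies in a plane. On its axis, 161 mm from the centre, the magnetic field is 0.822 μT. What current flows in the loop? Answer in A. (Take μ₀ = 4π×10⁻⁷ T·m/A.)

On the axis of a loop, B = μ₀IR²/[2(R²+z²)^(3/2)], so I = 2B(R²+z²)^(3/2)/(μ₀R²).
R² + z² = 0.01323 + 0.02592 = 0.03915 m²; raised to 3/2 gives 7.75×10⁻³ m³.
I = 2 × 8.22×10⁻⁷ × 7.75×10⁻³ / (1.26×10⁻⁶ × 0.01323) = 0.766 A.

I ≈ 0.766 A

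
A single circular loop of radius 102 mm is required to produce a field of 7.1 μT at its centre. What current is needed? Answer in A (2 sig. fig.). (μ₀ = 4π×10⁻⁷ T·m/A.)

At the centre of a circular loop B = μ₀I/(2R), so I = 2RB/μ₀.
With R = 0.102 m, I = 2 × 0.102 × 7.10×10⁻⁶ / (4π×10⁻⁷) = 1.15 A.

I ≈ 1.2 A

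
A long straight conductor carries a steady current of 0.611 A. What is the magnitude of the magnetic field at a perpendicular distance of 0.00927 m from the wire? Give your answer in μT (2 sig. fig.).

For an infinitely long straight wire, B = μ₀I/(2πd).
B = (4π×10⁻⁷ × 0.611) / (2π × 0.00927) = 1.32×10⁻⁵ T.

B ≈ 13 μT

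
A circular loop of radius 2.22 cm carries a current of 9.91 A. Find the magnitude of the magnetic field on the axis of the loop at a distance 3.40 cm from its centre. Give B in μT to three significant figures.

On the axis of a circular loop, B = μ₀IR² / [2(R²+z²)^(3/2)].
R² + z² = (0.0222)² + (0.034)² = 0.001649 m², and (R²+z²)^(3/2) = 6.70×10⁻⁵ m³.
B = (4π×10⁻⁷ × 9.91 × 0.0004928) / (2 × 6.70×10⁻⁵) = 4.58×10⁻⁵ T.

B ≈ 45.8 μT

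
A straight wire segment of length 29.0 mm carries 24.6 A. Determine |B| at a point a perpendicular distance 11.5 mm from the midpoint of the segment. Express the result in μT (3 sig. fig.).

B ≈ 335 μT

For a finite straight segment, B = (μ₀I/4πd)(sinθ₁ + sinθ₂), where θ₁, θ₂ are the angles from the perpendicular to each end.
The perpendicular from the point meets the wire at its midpoint, so each end is L/2 = 0.0145 m away along the wire.
sinθ₁ = 0.0145/√(0.0145²+0.0115²) = 0.7835; sinθ₂ = 0.0145/√(0.0145²+0.0115²) = 0.7835.
B = (4π×10⁻⁷ × 24.6) / (4π × 0.0115) × (0.7835 + 0.7835) = 3.35×10⁻⁴ T.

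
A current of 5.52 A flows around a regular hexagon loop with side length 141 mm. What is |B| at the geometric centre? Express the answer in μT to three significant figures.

B ≈ 27.1 μT

Each side is a finite straight segment at perpendicular distance d = a/(2 tan(π/6)) = 0.1221 m from the centre, with end-angles ±π/6.
One side contributes B₁ = (μ₀I/4πd)·2 sin(π/6) = 4.52×10⁻⁶ T.
All 6 sides add in the same direction: B = 6 × 4.52×10⁻⁶ = 2.71×10⁻⁵ T.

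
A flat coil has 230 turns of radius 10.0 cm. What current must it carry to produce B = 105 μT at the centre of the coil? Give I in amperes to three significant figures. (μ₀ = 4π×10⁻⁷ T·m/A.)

I ≈ 0.0727 A

For an N-turn coil, B = Nμ₀I/(2R) with R = 0.1 m, so I = 2RB/(Nμ₀) = 2 × 0.1 × 1.05×10⁻⁴ / (230 × 4π×10⁻⁷) = 7.27×10⁻² A.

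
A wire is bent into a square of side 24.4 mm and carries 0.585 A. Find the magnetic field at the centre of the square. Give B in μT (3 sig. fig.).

B ≈ 27.1 μT

Each side is a finite straight segment at perpendicular distance d = a/(2 tan(π/4)) = 0.0122 m from the centre, with end-angles ±π/4.
One side contributes B₁ = (μ₀I/4πd)·2 sin(π/4) = 6.78×10⁻⁶ T.
All 4 sides add in the same direction: B = 4 × 6.78×10⁻⁶ = 2.71×10⁻⁵ T.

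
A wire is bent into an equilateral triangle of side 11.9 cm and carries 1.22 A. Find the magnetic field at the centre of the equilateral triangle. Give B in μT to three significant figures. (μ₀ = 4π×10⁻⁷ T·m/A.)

Each side is a finite straight segment at perpendicular distance d = a/(2 tan(π/3)) = 0.03435 m from the centre, with end-angles ±π/3.
One side contributes B₁ = (μ₀I/4πd)·2 sin(π/3) = 6.15×10⁻⁶ T.
All 3 sides add in the same direction: B = 3 × 6.15×10⁻⁶ = 1.85×10⁻⁵ T.

B ≈ 18.5 μT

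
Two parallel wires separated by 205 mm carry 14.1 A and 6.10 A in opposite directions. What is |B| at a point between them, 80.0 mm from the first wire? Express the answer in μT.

Each long wire gives B = μ₀I/(2πd). Distances are d₁ = 0.08 m and d₂ = 0.125 m.
B₁ = 3.52×10⁻⁵ T, B₂ = 9.76×10⁻⁶ T.
Between antiparallel currents both contributions point the same way, so they add. B = B₁ + B₂ = 3.52×10⁻⁵ + 9.76×10⁻⁶ = 4.50×10⁻⁵ T.

B ≈ 45.0 μT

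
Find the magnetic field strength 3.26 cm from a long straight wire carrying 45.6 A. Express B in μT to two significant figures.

For an infinitely long straight wire, B = μ₀I/(2πd).
B = (4π×10⁻⁷ × 45.6) / (2π × 0.0326) = 2.80×10⁻⁴ T.

B ≈ 280 μT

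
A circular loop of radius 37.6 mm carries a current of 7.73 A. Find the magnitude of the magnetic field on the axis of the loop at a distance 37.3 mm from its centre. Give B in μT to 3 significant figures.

On the axis of a circular loop, B = μ₀IR² / [2(R²+z²)^(3/2)].
R² + z² = (0.0376)² + (0.0373)² = 0.002805 m², and (R²+z²)^(3/2) = 1.49×10⁻⁴ m³.
B = (4π×10⁻⁷ × 7.73 × 0.001414) / (2 × 1.49×10⁻⁴) = 4.62×10⁻⁵ T.

B ≈ 46.2 μT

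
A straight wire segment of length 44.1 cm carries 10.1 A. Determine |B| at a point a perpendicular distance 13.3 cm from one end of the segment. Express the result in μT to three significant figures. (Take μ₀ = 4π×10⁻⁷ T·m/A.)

For a finite straight segment, B = (μ₀I/4πd)(sinθ₁ + sinθ₂), where θ₁, θ₂ are the angles from the perpendicular to each end.
The perpendicular foot is at one end, so the two end-offsets along the wire are 0 and L = 0.441 m.
sinθ₁ = 0/√(0²+0.133²) = 0.0000; sinθ₂ = 0.441/√(0.441²+0.133²) = 0.9574.
B = (4π×10⁻⁷ × 10.1) / (4π × 0.133) × (0.0000 + 0.9574) = 7.27×10⁻⁶ T.

B ≈ 7.27 μT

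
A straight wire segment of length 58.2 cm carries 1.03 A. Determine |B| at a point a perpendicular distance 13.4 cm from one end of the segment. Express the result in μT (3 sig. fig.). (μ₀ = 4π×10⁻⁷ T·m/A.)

For a finite straight segment, B = (μ₀I/4πd)(sinθ₁ + sinθ₂), where θ₁, θ₂ are the angles from the perpendicular to each end.
The perpendicular foot is at one end, so the two end-offsets along the wire are 0 and L = 0.582 m.
sinθ₁ = 0/√(0²+0.134²) = 0.0000; sinθ₂ = 0.582/√(0.582²+0.134²) = 0.9745.
B = (4π×10⁻⁷ × 1.03) / (4π × 0.134) × (0.0000 + 0.9745) = 7.49×10⁻⁷ T.

B ≈ 0.749 μT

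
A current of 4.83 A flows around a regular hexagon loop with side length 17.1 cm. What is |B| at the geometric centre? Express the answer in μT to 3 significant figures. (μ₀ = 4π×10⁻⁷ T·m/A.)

Each side is a finite straight segment at perpendicular distance d = a/(2 tan(π/6)) = 0.1481 m from the centre, with end-angles ±π/6.
One side contributes B₁ = (μ₀I/4πd)·2 sin(π/6) = 3.26×10⁻⁶ T.
All 6 sides add in the same direction: B = 6 × 3.26×10⁻⁶ = 1.96×10⁻⁵ T.

B ≈ 19.6 μT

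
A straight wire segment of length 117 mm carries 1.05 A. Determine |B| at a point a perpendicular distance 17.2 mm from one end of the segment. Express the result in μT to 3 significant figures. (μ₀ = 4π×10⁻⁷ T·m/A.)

For a finite straight segment, B = (μ₀I/4πd)(sinθ₁ + sinθ₂), where θ₁, θ₂ are the angles from the perpendicular to each end.
The perpendicular foot is at one end, so the two end-offsets along the wire are 0 and L = 0.117 m.
sinθ₁ = 0/√(0²+0.0172²) = 0.0000; sinθ₂ = 0.117/√(0.117²+0.0172²) = 0.9894.
B = (4π×10⁻⁷ × 1.05) / (4π × 0.0172) × (0.0000 + 0.9894) = 6.04×10⁻⁶ T.

B ≈ 6.04 μT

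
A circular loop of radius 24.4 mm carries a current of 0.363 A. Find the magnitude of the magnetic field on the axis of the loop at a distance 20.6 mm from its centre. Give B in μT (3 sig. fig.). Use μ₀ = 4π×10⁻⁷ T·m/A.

B ≈ 4.17 μT

On the axis of a circular loop, B = μ₀IR² / [2(R²+z²)^(3/2)].
R² + z² = (0.0244)² + (0.0206)² = 0.00102 m², and (R²+z²)^(3/2) = 3.26×10⁻⁵ m³.
B = (4π×10⁻⁷ × 0.363 × 0.0005954) / (2 × 3.26×10⁻⁵) = 4.17×10⁻⁶ T.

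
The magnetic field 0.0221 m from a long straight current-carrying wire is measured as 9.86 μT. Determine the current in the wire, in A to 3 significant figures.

For a long straight wire B = μ₀I/(2πd), so I = 2πdB/μ₀.
I = 2π × 0.0221 × 9.86×10⁻⁶ / (4π×10⁻⁷) = 1.09 A.

I ≈ 1.09 A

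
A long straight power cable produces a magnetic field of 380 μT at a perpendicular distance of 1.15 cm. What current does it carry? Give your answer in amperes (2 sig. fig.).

I ≈ 22 A

For a long straight wire B = μ₀I/(2πd), so I = 2πdB/μ₀.
I = 2π × 0.0115 × 3.80×10⁻⁴ / (4π×10⁻⁷) = 21.8 A.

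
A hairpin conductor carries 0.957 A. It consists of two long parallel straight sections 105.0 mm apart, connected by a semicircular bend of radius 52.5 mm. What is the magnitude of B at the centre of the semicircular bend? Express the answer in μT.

B ≈ 9.37 μT

The semicircular arc contributes B_arc = μ₀I·π/(4πR) = μ₀I/(4R) = 5.73×10⁻⁶ T.
Each semi-infinite lead is at perpendicular distance R = 0.0525 m from the centre, with the perpendicular foot at its near end, so it contributes μ₀I/(4πR); both point the same way, together 3.65×10⁻⁶ T.
Arc and leads all point the same direction: B = 5.73×10⁻⁶ + 3.65×10⁻⁶ = 9.37×10⁻⁶ T.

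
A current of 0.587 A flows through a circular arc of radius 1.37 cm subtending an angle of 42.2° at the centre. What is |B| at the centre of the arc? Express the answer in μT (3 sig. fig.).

B ≈ 3.16 μT

The Biot–Savart field of a circular arc at its centre is B = μ₀Iφ/(4πR), with φ = 0.7365 rad.
B = (4π×10⁻⁷ × 0.587 × 0.7365) / (4π × 0.0137) = 3.16×10⁻⁶ T.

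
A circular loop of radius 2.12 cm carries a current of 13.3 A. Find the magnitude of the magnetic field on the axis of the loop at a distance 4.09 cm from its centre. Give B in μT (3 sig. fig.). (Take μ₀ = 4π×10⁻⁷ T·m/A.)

B ≈ 38.4 μT

On the axis of a circular loop, B = μ₀IR² / [2(R²+z²)^(3/2)].
R² + z² = (0.0212)² + (0.0409)² = 0.002122 m², and (R²+z²)^(3/2) = 9.78×10⁻⁵ m³.
B = (4π×10⁻⁷ × 13.3 × 0.0004494) / (2 × 9.78×10⁻⁵) = 3.84×10⁻⁵ T.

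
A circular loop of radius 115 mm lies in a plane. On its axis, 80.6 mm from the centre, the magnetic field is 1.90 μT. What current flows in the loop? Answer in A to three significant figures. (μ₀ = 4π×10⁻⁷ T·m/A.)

I ≈ 0.633 A

On the axis of a loop, B = μ₀IR²/[2(R²+z²)^(3/2)], so I = 2B(R²+z²)^(3/2)/(μ₀R²).
R² + z² = 0.01323 + 0.006496 = 0.01972 m²; raised to 3/2 gives 2.77×10⁻³ m³.
I = 2 × 1.90×10⁻⁶ × 2.77×10⁻³ / (1.26×10⁻⁶ × 0.01323) = 0.633 A.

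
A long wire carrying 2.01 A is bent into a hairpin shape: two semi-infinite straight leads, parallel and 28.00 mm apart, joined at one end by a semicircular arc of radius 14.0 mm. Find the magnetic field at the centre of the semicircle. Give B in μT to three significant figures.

The semicircular arc contributes B_arc = μ₀I·π/(4πR) = μ₀I/(4R) = 4.51×10⁻⁵ T.
Each semi-infinite lead is at perpendicular distance R = 0.014 m from the centre, with the perpendicular foot at its near end, so it contributes μ₀I/(4πR); both point the same way, together 2.87×10⁻⁵ T.
Arc and leads all point the same direction: B = 4.51×10⁻⁵ + 2.87×10⁻⁵ = 7.38×10⁻⁵ T.

B ≈ 73.8 μT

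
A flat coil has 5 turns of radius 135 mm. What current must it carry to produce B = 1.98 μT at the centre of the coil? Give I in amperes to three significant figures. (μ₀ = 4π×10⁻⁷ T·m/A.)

I ≈ 0.0851 A

For an N-turn coil, B = Nμ₀I/(2R) with R = 0.135 m, so I = 2RB/(Nμ₀) = 2 × 0.135 × 1.98×10⁻⁶ / (5 × 4π×10⁻⁷) = 8.51×10⁻² A.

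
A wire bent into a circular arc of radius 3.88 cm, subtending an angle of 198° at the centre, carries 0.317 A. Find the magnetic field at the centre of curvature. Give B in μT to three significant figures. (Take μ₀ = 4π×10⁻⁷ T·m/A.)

The Biot–Savart field of a circular arc at its centre is B = μ₀Iφ/(4πR), with φ = 3.456 rad.
B = (4π×10⁻⁷ × 0.317 × 3.456) / (4π × 0.0388) = 2.82×10⁻⁶ T.

B ≈ 2.82 μT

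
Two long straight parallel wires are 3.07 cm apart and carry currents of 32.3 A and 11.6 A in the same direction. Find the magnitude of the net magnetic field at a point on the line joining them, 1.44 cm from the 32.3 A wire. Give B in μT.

B ≈ 306 μT

Each long wire gives B = μ₀I/(2πd). Distances are d₁ = 0.0144 m and d₂ = 0.0163 m.
B₁ = 4.49×10⁻⁴ T, B₂ = 1.42×10⁻⁴ T.
Between parallel currents the two contributions point in opposite directions, so they subtract. B = |B₁ − B₂| = |4.49×10⁻⁴ − 1.42×10⁻⁴| = 3.06×10⁻⁴ T.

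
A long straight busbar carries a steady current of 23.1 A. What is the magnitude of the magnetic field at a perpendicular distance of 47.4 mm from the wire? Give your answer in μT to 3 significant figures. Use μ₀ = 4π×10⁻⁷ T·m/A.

For an infinitely long straight wire, B = μ₀I/(2πd).
B = (4π×10⁻⁷ × 23.1) / (2π × 0.0474) = 9.75×10⁻⁵ T.

B ≈ 97.5 μT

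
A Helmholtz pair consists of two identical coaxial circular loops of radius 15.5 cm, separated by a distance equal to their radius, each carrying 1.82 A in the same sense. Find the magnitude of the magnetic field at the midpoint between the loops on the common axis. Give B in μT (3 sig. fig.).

B ≈ 10.6 μT

Each loop contributes B = μ₀IR²/[2(R²+z²)^(3/2)] on the axis, with z measured from that loop.
Loop 1 (z = 0.0775 m): B₁ = 5.28×10⁻⁶ T. Loop 2 (z = 0.0775 m): B₂ = 5.28×10⁻⁶ T.
The fields add: B = B₁ + B₂ = 1.06×10⁻⁵ T.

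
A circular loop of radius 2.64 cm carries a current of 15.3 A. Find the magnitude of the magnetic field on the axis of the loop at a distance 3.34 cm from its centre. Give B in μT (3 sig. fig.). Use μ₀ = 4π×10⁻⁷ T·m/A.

B ≈ 86.8 μT

On the axis of a circular loop, B = μ₀IR² / [2(R²+z²)^(3/2)].
R² + z² = (0.0264)² + (0.0334)² = 0.001813 m², and (R²+z²)^(3/2) = 7.72×10⁻⁵ m³.
B = (4π×10⁻⁷ × 15.3 × 0.000697) / (2 × 7.72×10⁻⁵) = 8.68×10⁻⁵ T.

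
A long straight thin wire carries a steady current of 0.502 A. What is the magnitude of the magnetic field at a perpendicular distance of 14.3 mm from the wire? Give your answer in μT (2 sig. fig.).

B ≈ 7.0 μT

For an infinitely long straight wire, B = μ₀I/(2πd).
B = (4π×10⁻⁷ × 0.502) / (2π × 0.0143) = 7.02×10⁻⁶ T.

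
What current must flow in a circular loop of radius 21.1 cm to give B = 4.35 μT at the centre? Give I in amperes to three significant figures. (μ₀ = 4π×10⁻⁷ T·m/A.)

At the centre of a circular loop B = μ₀I/(2R), so I = 2RB/μ₀.
With R = 0.211 m, I = 2 × 0.211 × 4.35×10⁻⁶ / (4π×10⁻⁷) = 1.46 A.

I ≈ 1.46 A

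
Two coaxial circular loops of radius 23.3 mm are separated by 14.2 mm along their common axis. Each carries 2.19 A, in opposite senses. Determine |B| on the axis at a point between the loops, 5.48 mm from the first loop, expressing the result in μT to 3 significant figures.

B ≈ 5.96 μT

Each loop contributes B = μ₀IR²/[2(R²+z²)^(3/2)] on the axis, with z measured from that loop.
Loop 1 (z = 0.00548 m): B₁ = 5.45×10⁻⁵ T. Loop 2 (z = 0.00872 m): B₂ = 4.85×10⁻⁵ T.
The fields oppose: B = |B₁ − B₂| = 5.96×10⁻⁶ T.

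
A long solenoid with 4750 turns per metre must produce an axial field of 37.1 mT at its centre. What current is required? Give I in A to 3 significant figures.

Inside a long solenoid B = μ₀nI with n = 4750 m⁻¹, so I = B/(μ₀n).
I = 3.71×10⁻² / (4π×10⁻⁷ × 4750) = 6.22 A.

I ≈ 6.22 A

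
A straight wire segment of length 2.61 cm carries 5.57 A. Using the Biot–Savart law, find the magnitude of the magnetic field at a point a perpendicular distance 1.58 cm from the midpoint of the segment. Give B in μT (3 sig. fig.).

For a finite straight segment, B = (μ₀I/4πd)(sinθ₁ + sinθ₂), where θ₁, θ₂ are the angles from the perpendicular to each end.
The perpendicular from the point meets the wire at its midpoint, so each end is L/2 = 0.01305 m away along the wire.
sinθ₁ = 0.01305/√(0.01305²+0.0158²) = 0.6368; sinθ₂ = 0.01305/√(0.01305²+0.0158²) = 0.6368.
B = (4π×10⁻⁷ × 5.57) / (4π × 0.0158) × (0.6368 + 0.6368) = 4.49×10⁻⁵ T.

B ≈ 44.9 μT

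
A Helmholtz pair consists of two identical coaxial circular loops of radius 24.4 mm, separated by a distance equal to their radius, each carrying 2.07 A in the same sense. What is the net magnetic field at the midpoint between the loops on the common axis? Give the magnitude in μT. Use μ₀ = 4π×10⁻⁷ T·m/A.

Each loop contributes B = μ₀IR²/[2(R²+z²)^(3/2)] on the axis, with z measured from that loop.
Loop 1 (z = 0.0122 m): B₁ = 3.81×10⁻⁵ T. Loop 2 (z = 0.0122 m): B₂ = 3.81×10⁻⁵ T.
The fields add: B = B₁ + B₂ = 7.63×10⁻⁵ T.

B ≈ 76.3 μT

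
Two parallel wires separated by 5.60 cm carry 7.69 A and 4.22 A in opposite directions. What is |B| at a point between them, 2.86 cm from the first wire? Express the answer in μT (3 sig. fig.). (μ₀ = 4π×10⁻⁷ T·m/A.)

Each long wire gives B = μ₀I/(2πd). Distances are d₁ = 0.0286 m and d₂ = 0.0274 m.
B₁ = 5.38×10⁻⁵ T, B₂ = 3.08×10⁻⁵ T.
Between antiparallel currents both contributions point the same way, so they add. B = B₁ + B₂ = 5.38×10⁻⁵ + 3.08×10⁻⁵ = 8.46×10⁻⁵ T.

B ≈ 84.6 μT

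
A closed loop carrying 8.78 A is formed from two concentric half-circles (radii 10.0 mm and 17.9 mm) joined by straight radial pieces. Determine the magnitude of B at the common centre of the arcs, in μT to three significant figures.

The radial connectors point toward the centre, so dl × r̂ = 0 and they contribute nothing.
Each semicircle gives μ₀I/(4R): inner arc 2.76×10⁻⁴ T, outer arc 1.54×10⁻⁴ T.
The two arcs carry current in opposite angular senses, so their fields oppose: B = |2.76×10⁻⁴ − 1.54×10⁻⁴| = 1.22×10⁻⁴ T.

B ≈ 122 μT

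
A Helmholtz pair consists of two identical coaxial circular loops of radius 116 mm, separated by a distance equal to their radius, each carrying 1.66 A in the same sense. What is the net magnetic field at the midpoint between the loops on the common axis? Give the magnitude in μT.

Each loop contributes B = μ₀IR²/[2(R²+z²)^(3/2)] on the axis, with z measured from that loop.
Loop 1 (z = 0.058 m): B₁ = 6.43×10⁻⁶ T. Loop 2 (z = 0.058 m): B₂ = 6.43×10⁻⁶ T.
The fields add: B = B₁ + B₂ = 1.29×10⁻⁵ T.

B ≈ 12.9 μT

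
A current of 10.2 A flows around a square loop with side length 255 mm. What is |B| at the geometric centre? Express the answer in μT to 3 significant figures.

Each side is a finite straight segment at perpendicular distance d = a/(2 tan(π/4)) = 0.1275 m from the centre, with end-angles ±π/4.
One side contributes B₁ = (μ₀I/4πd)·2 sin(π/4) = 1.13×10⁻⁵ T.
All 4 sides add in the same direction: B = 4 × 1.13×10⁻⁵ = 4.53×10⁻⁵ T.

B ≈ 45.3 μT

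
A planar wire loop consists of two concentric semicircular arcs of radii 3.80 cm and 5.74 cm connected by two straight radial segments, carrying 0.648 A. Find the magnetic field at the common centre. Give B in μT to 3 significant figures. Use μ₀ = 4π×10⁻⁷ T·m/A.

The radial connectors point toward the centre, so dl × r̂ = 0 and they contribute nothing.
Each semicircle gives μ₀I/(4R): inner arc 5.36×10⁻⁶ T, outer arc 3.55×10⁻⁶ T.
The two arcs carry current in opposite angular senses, so their fields oppose: B = |5.36×10⁻⁶ − 3.55×10⁻⁶| = 1.81×10⁻⁶ T.

B ≈ 1.81 μT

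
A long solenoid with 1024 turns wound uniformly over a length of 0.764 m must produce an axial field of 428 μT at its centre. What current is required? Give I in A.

I ≈ 0.254 A

Inside a long solenoid B = μ₀nI with n = 1340 m⁻¹, so I = B/(μ₀n).
I = 4.28×10⁻⁴ / (4π×10⁻⁷ × 1340) = 0.254 A.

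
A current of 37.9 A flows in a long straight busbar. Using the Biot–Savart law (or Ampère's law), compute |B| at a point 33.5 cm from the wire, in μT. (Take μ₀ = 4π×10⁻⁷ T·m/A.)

For an infinitely long straight wire, B = μ₀I/(2πd).
B = (4π×10⁻⁷ × 37.9) / (2π × 0.335) = 2.26×10⁻⁵ T.

B ≈ 22.6 μT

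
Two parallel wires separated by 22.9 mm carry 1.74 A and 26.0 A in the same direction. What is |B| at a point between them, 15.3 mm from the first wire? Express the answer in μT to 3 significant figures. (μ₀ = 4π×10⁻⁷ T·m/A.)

B ≈ 661 μT

Each long wire gives B = μ₀I/(2πd). Distances are d₁ = 0.0153 m and d₂ = 0.0076 m.
B₁ = 2.27×10⁻⁵ T, B₂ = 6.84×10⁻⁴ T.
Between parallel currents the two contributions point in opposite directions, so they subtract. B = |B₁ − B₂| = |2.27×10⁻⁵ − 6.84×10⁻⁴| = 6.61×10⁻⁴ T.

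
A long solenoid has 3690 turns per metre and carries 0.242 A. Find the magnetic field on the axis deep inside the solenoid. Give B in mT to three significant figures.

B ≈ 1.12 mT

Inside a long solenoid, B = μ₀nI with n = 3690 turns/m.
B = 4π×10⁻⁷ × 3690 × 0.242 = 1.12×10⁻³ T.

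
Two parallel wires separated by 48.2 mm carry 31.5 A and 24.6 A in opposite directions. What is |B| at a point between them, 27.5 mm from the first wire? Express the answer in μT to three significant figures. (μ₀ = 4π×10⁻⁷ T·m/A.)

Each long wire gives B = μ₀I/(2πd). Distances are d₁ = 0.0275 m and d₂ = 0.0207 m.
B₁ = 2.29×10⁻⁴ T, B₂ = 2.38×10⁻⁴ T.
Between antiparallel currents both contributions point the same way, so they add. B = B₁ + B₂ = 2.29×10⁻⁴ + 2.38×10⁻⁴ = 4.67×10⁻⁴ T.

B ≈ 467 μT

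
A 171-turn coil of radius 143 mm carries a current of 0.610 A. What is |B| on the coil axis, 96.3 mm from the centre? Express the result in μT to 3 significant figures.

B ≈ 262 μT

For an N-turn flat coil, B = Nμ₀IR²/[2(R²+z²)^(3/2)] with R = 0.143 m, z = 0.0963 m.
B = 171 × 1.53×10⁻⁶ T = 2.62×10⁻⁴ T.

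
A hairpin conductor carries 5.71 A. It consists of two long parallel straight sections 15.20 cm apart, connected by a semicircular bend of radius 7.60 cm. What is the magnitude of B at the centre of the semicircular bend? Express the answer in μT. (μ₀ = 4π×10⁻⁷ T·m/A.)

B ≈ 38.6 μT

The semicircular arc contributes B_arc = μ₀I·π/(4πR) = μ₀I/(4R) = 2.36×10⁻⁵ T.
Each semi-infinite lead is at perpendicular distance R = 0.076 m from the centre, with the perpendicular foot at its near end, so it contributes μ₀I/(4πR); both point the same way, together 1.50×10⁻⁵ T.
Arc and leads all point the same direction: B = 2.36×10⁻⁵ + 1.50×10⁻⁵ = 3.86×10⁻⁵ T.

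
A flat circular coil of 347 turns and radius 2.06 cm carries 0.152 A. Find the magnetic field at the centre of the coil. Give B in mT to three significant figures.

For an N-turn flat coil, B = Nμ₀I/(2R) with R = 0.0206 m.
B = 347 × 4.64×10⁻⁶ T = 1.61×10⁻³ T.

B ≈ 1.61 mT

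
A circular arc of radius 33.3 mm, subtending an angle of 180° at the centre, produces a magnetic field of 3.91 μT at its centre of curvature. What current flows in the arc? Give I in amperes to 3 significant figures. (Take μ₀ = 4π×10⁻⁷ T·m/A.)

I ≈ 0.414 A

For a circular arc, B = μ₀Iφ/(4πR) with φ in radians; here φ = 3.142 rad.
So I = 4πRB/(μ₀φ) = 4π × 0.0333 × 3.91×10⁻⁶ / (4π×10⁻⁷ × 3.142) = 0.414 A.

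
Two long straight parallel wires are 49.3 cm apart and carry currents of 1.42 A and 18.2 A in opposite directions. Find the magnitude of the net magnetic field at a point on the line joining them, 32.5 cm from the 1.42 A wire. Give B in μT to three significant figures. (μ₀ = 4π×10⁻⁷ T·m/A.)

Each long wire gives B = μ₀I/(2πd). Distances are d₁ = 0.325 m and d₂ = 0.168 m.
B₁ = 8.74×10⁻⁷ T, B₂ = 2.17×10⁻⁵ T.
Between antiparallel currents both contributions point the same way, so they add. B = B₁ + B₂ = 8.74×10⁻⁷ + 2.17×10⁻⁵ = 2.25×10⁻⁵ T.

B ≈ 22.5 μT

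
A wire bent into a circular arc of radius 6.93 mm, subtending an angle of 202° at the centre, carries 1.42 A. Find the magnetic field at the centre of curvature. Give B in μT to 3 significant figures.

B ≈ 72.2 μT

The Biot–Savart field of a circular arc at its centre is B = μ₀Iφ/(4πR), with φ = 3.526 rad.
B = (4π×10⁻⁷ × 1.42 × 3.526) / (4π × 0.00693) = 7.22×10⁻⁵ T.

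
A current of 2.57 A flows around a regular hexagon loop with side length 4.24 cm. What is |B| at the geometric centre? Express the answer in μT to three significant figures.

Each side is a finite straight segment at perpendicular distance d = a/(2 tan(π/6)) = 0.03672 m from the centre, with end-angles ±π/6.
One side contributes B₁ = (μ₀I/4πd)·2 sin(π/6) = 7.00×10⁻⁶ T.
All 6 sides add in the same direction: B = 6 × 7.00×10⁻⁶ = 4.20×10⁻⁵ T.

B ≈ 42.0 μT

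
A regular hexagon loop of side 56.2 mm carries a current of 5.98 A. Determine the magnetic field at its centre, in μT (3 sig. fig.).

Each side is a finite straight segment at perpendicular distance d = a/(2 tan(π/6)) = 0.04867 m from the centre, with end-angles ±π/6.
One side contributes B₁ = (μ₀I/4πd)·2 sin(π/6) = 1.23×10⁻⁵ T.
All 6 sides add in the same direction: B = 6 × 1.23×10⁻⁵ = 7.37×10⁻⁵ T.

B ≈ 73.7 μT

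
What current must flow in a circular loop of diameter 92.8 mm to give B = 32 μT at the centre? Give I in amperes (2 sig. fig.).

I ≈ 2.4 A

At the centre of a circular loop B = μ₀I/(2R), so I = 2RB/μ₀.
With R = 0.0464 m, I = 2 × 0.0464 × 3.20×10⁻⁵ / (4π×10⁻⁷) = 2.36 A.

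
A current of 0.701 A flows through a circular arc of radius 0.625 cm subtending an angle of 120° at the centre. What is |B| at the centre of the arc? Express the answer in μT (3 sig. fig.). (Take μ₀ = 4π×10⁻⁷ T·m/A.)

B ≈ 23.5 μT

The Biot–Savart field of a circular arc at its centre is B = μ₀Iφ/(4πR), with φ = 2.094 rad.
B = (4π×10⁻⁷ × 0.701 × 2.094) / (4π × 0.00625) = 2.35×10⁻⁵ T.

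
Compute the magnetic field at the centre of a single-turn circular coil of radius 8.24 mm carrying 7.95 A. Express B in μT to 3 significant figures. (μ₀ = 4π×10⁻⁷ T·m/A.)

B ≈ 606 μT

At the centre of a circular loop the Biot–Savart law gives B = μ₀I/(2R).
B = (4π×10⁻⁷ × 7.95) / (2 × 0.00824) = 6.06×10⁻⁴ T.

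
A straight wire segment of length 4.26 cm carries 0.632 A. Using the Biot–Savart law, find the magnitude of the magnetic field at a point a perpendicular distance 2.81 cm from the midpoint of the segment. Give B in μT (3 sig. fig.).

B ≈ 2.72 μT

For a finite straight segment, B = (μ₀I/4πd)(sinθ₁ + sinθ₂), where θ₁, θ₂ are the angles from the perpendicular to each end.
The perpendicular from the point meets the wire at its midpoint, so each end is L/2 = 0.0213 m away along the wire.
sinθ₁ = 0.0213/√(0.0213²+0.0281²) = 0.6041; sinθ₂ = 0.0213/√(0.0213²+0.0281²) = 0.6041.
B = (4π×10⁻⁷ × 0.632) / (4π × 0.0281) × (0.6041 + 0.6041) = 2.72×10⁻⁶ T.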